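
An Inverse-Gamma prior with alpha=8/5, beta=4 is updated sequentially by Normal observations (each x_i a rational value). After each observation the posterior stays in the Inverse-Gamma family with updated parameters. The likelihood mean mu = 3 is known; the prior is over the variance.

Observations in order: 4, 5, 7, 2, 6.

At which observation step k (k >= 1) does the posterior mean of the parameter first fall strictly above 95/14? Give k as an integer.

obs 1: x=4 → posterior Inverse-Gamma(21/10, 9/2)
obs 2: x=5 → posterior Inverse-Gamma(13/5, 13/2)
obs 3: x=7 → posterior Inverse-Gamma(31/10, 29/2)
obs 4: x=2 → posterior Inverse-Gamma(18/5, 15)
obs 5: x=6 → posterior Inverse-Gamma(41/10, 39/2)

k = 3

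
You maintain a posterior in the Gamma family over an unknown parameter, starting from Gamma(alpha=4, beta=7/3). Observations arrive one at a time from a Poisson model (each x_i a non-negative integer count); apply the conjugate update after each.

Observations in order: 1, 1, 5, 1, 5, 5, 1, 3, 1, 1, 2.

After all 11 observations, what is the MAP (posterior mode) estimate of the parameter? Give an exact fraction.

87/40

obs 1: x=1 → posterior Gamma(5, 10/3)
obs 2: x=1 → posterior Gamma(6, 13/3)
obs 3: x=5 → posterior Gamma(11, 16/3)
obs 4: x=1 → posterior Gamma(12, 19/3)
obs 5: x=5 → posterior Gamma(17, 22/3)
obs 6: x=5 → posterior Gamma(22, 25/3)
obs 7: x=1 → posterior Gamma(23, 28/3)
obs 8: x=3 → posterior Gamma(26, 31/3)
obs 9: x=1 → posterior Gamma(27, 34/3)
obs 10: x=1 → posterior Gamma(28, 37/3)
obs 11: x=2 → posterior Gamma(30, 40/3)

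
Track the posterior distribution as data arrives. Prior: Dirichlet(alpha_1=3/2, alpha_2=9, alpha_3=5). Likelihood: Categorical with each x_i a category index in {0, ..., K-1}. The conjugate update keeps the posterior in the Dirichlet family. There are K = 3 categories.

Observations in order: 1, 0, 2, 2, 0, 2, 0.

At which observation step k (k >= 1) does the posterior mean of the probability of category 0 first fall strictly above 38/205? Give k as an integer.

k = 7

obs 1: x=1 → posterior Dirichlet(3/2, 10, 5)
obs 2: x=0 → posterior Dirichlet(5/2, 10, 5)
obs 3: x=2 → posterior Dirichlet(5/2, 10, 6)
obs 4: x=2 → posterior Dirichlet(5/2, 10, 7)
obs 5: x=0 → posterior Dirichlet(7/2, 10, 7)
obs 6: x=2 → posterior Dirichlet(7/2, 10, 8)
obs 7: x=0 → posterior Dirichlet(9/2, 10, 8)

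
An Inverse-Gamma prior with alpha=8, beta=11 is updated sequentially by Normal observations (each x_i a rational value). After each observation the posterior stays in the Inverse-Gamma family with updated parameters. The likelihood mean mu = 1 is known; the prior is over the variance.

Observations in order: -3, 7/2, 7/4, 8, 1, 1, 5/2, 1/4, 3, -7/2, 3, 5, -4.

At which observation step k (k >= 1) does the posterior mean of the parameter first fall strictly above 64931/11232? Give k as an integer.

obs 1: x=-3 → posterior Inverse-Gamma(17/2, 19)
obs 2: x=7/2 → posterior Inverse-Gamma(9, 177/8)
obs 3: x=7/4 → posterior Inverse-Gamma(19/2, 717/32)
obs 4: x=8 → posterior Inverse-Gamma(10, 1501/32)
obs 5: x=1 → posterior Inverse-Gamma(21/2, 1501/32)
obs 6: x=1 → posterior Inverse-Gamma(11, 1501/32)
obs 7: x=5/2 → posterior Inverse-Gamma(23/2, 1537/32)
obs 8: x=1/4 → posterior Inverse-Gamma(12, 773/16)
obs 9: x=3 → posterior Inverse-Gamma(25/2, 805/16)
obs 10: x=-7/2 → posterior Inverse-Gamma(13, 967/16)
obs 11: x=3 → posterior Inverse-Gamma(27/2, 999/16)
obs 12: x=5 → posterior Inverse-Gamma(14, 1127/16)
obs 13: x=-4 → posterior Inverse-Gamma(29/2, 1327/16)

k = 13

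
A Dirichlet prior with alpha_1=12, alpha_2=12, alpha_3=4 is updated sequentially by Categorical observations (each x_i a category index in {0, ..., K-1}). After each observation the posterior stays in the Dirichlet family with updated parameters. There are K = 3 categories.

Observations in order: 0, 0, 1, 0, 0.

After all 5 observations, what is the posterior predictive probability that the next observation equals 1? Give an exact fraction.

obs 1: x=0 → posterior Dirichlet(13, 12, 4)
obs 2: x=0 → posterior Dirichlet(14, 12, 4)
obs 3: x=1 → posterior Dirichlet(14, 13, 4)
obs 4: x=0 → posterior Dirichlet(15, 13, 4)
obs 5: x=0 → posterior Dirichlet(16, 13, 4)

13/33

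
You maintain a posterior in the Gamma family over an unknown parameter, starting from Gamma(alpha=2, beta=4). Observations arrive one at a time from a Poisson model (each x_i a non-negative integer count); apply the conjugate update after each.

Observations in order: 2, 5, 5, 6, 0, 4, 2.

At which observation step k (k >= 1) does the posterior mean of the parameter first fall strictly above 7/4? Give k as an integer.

k = 3

obs 1: x=2 → posterior Gamma(4, 5)
obs 2: x=5 → posterior Gamma(9, 6)
obs 3: x=5 → posterior Gamma(14, 7)
obs 4: x=6 → posterior Gamma(20, 8)
obs 5: x=0 → posterior Gamma(20, 9)
obs 6: x=4 → posterior Gamma(24, 10)
obs 7: x=2 → posterior Gamma(26, 11)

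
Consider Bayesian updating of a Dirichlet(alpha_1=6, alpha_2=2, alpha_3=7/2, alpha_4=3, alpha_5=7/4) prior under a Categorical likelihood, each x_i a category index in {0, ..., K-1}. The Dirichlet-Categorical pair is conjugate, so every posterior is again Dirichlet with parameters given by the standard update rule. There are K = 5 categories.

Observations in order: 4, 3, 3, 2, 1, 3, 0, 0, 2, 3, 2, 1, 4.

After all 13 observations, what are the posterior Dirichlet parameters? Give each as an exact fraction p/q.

alpha_1=8, alpha_2=4, alpha_3=13/2, alpha_4=7, alpha_5=15/4

obs 1: x=4 → posterior Dirichlet(6, 2, 7/2, 3, 11/4)
obs 2: x=3 → posterior Dirichlet(6, 2, 7/2, 4, 11/4)
obs 3: x=3 → posterior Dirichlet(6, 2, 7/2, 5, 11/4)
obs 4: x=2 → posterior Dirichlet(6, 2, 9/2, 5, 11/4)
obs 5: x=1 → posterior Dirichlet(6, 3, 9/2, 5, 11/4)
obs 6: x=3 → posterior Dirichlet(6, 3, 9/2, 6, 11/4)
obs 7: x=0 → posterior Dirichlet(7, 3, 9/2, 6, 11/4)
obs 8: x=0 → posterior Dirichlet(8, 3, 9/2, 6, 11/4)
obs 9: x=2 → posterior Dirichlet(8, 3, 11/2, 6, 11/4)
obs 10: x=3 → posterior Dirichlet(8, 3, 11/2, 7, 11/4)
obs 11: x=2 → posterior Dirichlet(8, 3, 13/2, 7, 11/4)
obs 12: x=1 → posterior Dirichlet(8, 4, 13/2, 7, 11/4)
obs 13: x=4 → posterior Dirichlet(8, 4, 13/2, 7, 15/4)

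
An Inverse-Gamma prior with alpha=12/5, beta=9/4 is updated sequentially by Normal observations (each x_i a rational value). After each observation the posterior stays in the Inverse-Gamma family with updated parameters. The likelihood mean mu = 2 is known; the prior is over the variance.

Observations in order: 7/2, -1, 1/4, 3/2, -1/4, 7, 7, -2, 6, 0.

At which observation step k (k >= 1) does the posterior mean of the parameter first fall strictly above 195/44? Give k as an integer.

k = 6

obs 1: x=7/2 → posterior Inverse-Gamma(29/10, 27/8)
obs 2: x=-1 → posterior Inverse-Gamma(17/5, 63/8)
obs 3: x=1/4 → posterior Inverse-Gamma(39/10, 301/32)
obs 4: x=3/2 → posterior Inverse-Gamma(22/5, 305/32)
obs 5: x=-1/4 → posterior Inverse-Gamma(49/10, 193/16)
obs 6: x=7 → posterior Inverse-Gamma(27/5, 393/16)
obs 7: x=7 → posterior Inverse-Gamma(59/10, 593/16)
obs 8: x=-2 → posterior Inverse-Gamma(32/5, 721/16)
obs 9: x=6 → posterior Inverse-Gamma(69/10, 849/16)
obs 10: x=0 → posterior Inverse-Gamma(37/5, 881/16)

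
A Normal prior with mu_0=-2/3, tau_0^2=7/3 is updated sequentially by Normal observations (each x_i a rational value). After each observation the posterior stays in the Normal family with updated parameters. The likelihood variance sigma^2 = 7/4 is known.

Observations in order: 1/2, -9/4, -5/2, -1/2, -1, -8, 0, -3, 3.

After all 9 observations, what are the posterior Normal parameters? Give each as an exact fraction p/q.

mu_0=-19/13, tau_0^2=7/39

obs 1: x=1/2 → posterior Normal(0, 1)
obs 2: x=-9/4 → posterior Normal(-9/11, 7/11)
obs 3: x=-5/2 → posterior Normal(-19/15, 7/15)
obs 4: x=-1/2 → posterior Normal(-21/19, 7/19)
obs 5: x=-1 → posterior Normal(-25/23, 7/23)
obs 6: x=-8 → posterior Normal(-19/9, 7/27)
obs 7: x=0 → posterior Normal(-57/31, 7/31)
obs 8: x=-3 → posterior Normal(-69/35, 1/5)
obs 9: x=3 → posterior Normal(-19/13, 7/39)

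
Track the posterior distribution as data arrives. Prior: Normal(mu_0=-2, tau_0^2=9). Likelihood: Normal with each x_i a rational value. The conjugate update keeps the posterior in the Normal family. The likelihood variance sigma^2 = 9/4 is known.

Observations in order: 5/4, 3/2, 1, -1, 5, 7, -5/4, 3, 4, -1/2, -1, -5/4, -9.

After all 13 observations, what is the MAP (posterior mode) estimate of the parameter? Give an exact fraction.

33/53

obs 1: x=5/4 → posterior Normal(3/5, 9/5)
obs 2: x=3/2 → posterior Normal(1, 1)
obs 3: x=1 → posterior Normal(1, 9/13)
obs 4: x=-1 → posterior Normal(9/17, 9/17)
obs 5: x=5 → posterior Normal(29/21, 3/7)
obs 6: x=7 → posterior Normal(57/25, 9/25)
obs 7: x=-5/4 → posterior Normal(52/29, 9/29)
obs 8: x=3 → posterior Normal(64/33, 3/11)
obs 9: x=4 → posterior Normal(80/37, 9/37)
obs 10: x=-1/2 → posterior Normal(78/41, 9/41)
obs 11: x=-1 → posterior Normal(74/45, 1/5)
obs 12: x=-5/4 → posterior Normal(69/49, 9/49)
obs 13: x=-9 → posterior Normal(33/53, 9/53)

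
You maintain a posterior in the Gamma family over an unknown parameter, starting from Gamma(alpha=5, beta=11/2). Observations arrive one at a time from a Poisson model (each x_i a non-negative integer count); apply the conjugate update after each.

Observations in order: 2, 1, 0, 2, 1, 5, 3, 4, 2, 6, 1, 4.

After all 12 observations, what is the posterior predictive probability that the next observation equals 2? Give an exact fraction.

obs 1: x=2 → posterior Gamma(7, 13/2)
obs 2: x=1 → posterior Gamma(8, 15/2)
obs 3: x=0 → posterior Gamma(8, 17/2)
obs 4: x=2 → posterior Gamma(10, 19/2)
obs 5: x=1 → posterior Gamma(11, 21/2)
obs 6: x=5 → posterior Gamma(16, 23/2)
obs 7: x=3 → posterior Gamma(19, 25/2)
obs 8: x=4 → posterior Gamma(23, 27/2)
obs 9: x=2 → posterior Gamma(25, 29/2)
obs 10: x=6 → posterior Gamma(31, 31/2)
obs 11: x=1 → posterior Gamma(32, 33/2)
obs 12: x=4 → posterior Gamma(36, 35/2)

2778318898372454713798501812202041037380695343017578125000/10555134955777783414078330085995832946127396083370199442517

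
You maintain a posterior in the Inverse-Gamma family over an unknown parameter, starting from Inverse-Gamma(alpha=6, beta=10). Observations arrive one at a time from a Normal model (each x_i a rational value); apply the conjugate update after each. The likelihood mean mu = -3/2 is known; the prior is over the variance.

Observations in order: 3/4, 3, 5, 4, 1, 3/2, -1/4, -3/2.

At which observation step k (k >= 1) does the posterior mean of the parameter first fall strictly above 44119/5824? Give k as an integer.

obs 1: x=3/4 → posterior Inverse-Gamma(13/2, 401/32)
obs 2: x=3 → posterior Inverse-Gamma(7, 725/32)
obs 3: x=5 → posterior Inverse-Gamma(15/2, 1401/32)
obs 4: x=4 → posterior Inverse-Gamma(8, 1885/32)
obs 5: x=1 → posterior Inverse-Gamma(17/2, 1985/32)
obs 6: x=3/2 → posterior Inverse-Gamma(9, 2129/32)
obs 7: x=-1/4 → posterior Inverse-Gamma(19/2, 1077/16)
obs 8: x=-3/2 → posterior Inverse-Gamma(10, 1077/16)

k = 4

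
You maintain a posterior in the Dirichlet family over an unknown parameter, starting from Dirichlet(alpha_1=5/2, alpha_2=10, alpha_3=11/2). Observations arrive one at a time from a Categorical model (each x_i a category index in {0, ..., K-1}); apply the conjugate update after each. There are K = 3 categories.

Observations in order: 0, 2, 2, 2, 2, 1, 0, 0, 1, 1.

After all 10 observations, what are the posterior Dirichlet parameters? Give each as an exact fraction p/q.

alpha_1=11/2, alpha_2=13, alpha_3=19/2

obs 1: x=0 → posterior Dirichlet(7/2, 10, 11/2)
obs 2: x=2 → posterior Dirichlet(7/2, 10, 13/2)
obs 3: x=2 → posterior Dirichlet(7/2, 10, 15/2)
obs 4: x=2 → posterior Dirichlet(7/2, 10, 17/2)
obs 5: x=2 → posterior Dirichlet(7/2, 10, 19/2)
obs 6: x=1 → posterior Dirichlet(7/2, 11, 19/2)
obs 7: x=0 → posterior Dirichlet(9/2, 11, 19/2)
obs 8: x=0 → posterior Dirichlet(11/2, 11, 19/2)
obs 9: x=1 → posterior Dirichlet(11/2, 12, 19/2)
obs 10: x=1 → posterior Dirichlet(11/2, 13, 19/2)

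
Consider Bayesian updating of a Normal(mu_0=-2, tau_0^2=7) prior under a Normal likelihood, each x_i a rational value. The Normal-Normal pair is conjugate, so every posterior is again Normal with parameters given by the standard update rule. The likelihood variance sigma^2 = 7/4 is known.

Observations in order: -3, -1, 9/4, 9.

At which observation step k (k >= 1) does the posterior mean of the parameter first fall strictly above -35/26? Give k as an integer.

obs 1: x=-3 → posterior Normal(-14/5, 7/5)
obs 2: x=-1 → posterior Normal(-2, 7/9)
obs 3: x=9/4 → posterior Normal(-9/13, 7/13)
obs 4: x=9 → posterior Normal(27/17, 7/17)

k = 3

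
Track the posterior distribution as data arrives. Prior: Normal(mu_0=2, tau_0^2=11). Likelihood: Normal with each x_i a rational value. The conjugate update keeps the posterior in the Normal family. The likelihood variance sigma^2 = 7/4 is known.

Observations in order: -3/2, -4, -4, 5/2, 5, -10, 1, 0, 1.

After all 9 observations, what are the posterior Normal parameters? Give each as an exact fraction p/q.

obs 1: x=-3/2 → posterior Normal(-52/51, 77/51)
obs 2: x=-4 → posterior Normal(-12/5, 77/95)
obs 3: x=-4 → posterior Normal(-404/139, 77/139)
obs 4: x=5/2 → posterior Normal(-98/61, 77/183)
obs 5: x=5 → posterior Normal(-74/227, 77/227)
obs 6: x=-10 → posterior Normal(-514/271, 77/271)
obs 7: x=1 → posterior Normal(-94/63, 11/45)
obs 8: x=0 → posterior Normal(-470/359, 77/359)
obs 9: x=1 → posterior Normal(-426/403, 77/403)

mu_0=-426/403, tau_0^2=77/403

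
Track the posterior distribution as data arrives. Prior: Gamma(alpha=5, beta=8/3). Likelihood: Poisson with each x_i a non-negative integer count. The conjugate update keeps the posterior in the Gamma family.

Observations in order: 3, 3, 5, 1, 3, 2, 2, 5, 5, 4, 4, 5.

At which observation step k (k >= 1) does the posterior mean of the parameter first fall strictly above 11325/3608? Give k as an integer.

k = 12

obs 1: x=3 → posterior Gamma(8, 11/3)
obs 2: x=3 → posterior Gamma(11, 14/3)
obs 3: x=5 → posterior Gamma(16, 17/3)
obs 4: x=1 → posterior Gamma(17, 20/3)
obs 5: x=3 → posterior Gamma(20, 23/3)
obs 6: x=2 → posterior Gamma(22, 26/3)
obs 7: x=2 → posterior Gamma(24, 29/3)
obs 8: x=5 → posterior Gamma(29, 32/3)
obs 9: x=5 → posterior Gamma(34, 35/3)
obs 10: x=4 → posterior Gamma(38, 38/3)
obs 11: x=4 → posterior Gamma(42, 41/3)
obs 12: x=5 → posterior Gamma(47, 44/3)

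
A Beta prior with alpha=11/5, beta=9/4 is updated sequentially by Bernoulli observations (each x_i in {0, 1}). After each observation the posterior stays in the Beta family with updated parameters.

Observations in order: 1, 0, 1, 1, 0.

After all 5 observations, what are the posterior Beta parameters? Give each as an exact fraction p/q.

obs 1: x=1 → posterior Beta(16/5, 9/4)
obs 2: x=0 → posterior Beta(16/5, 13/4)
obs 3: x=1 → posterior Beta(21/5, 13/4)
obs 4: x=1 → posterior Beta(26/5, 13/4)
obs 5: x=0 → posterior Beta(26/5, 17/4)

alpha=26/5, beta=17/4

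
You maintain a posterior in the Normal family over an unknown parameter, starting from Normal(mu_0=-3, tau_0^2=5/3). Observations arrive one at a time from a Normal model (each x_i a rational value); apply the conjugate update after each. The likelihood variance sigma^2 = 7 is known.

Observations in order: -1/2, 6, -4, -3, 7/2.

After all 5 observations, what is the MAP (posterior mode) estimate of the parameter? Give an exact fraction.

obs 1: x=-1/2 → posterior Normal(-131/52, 35/26)
obs 2: x=6 → posterior Normal(-71/62, 35/31)
obs 3: x=-4 → posterior Normal(-37/24, 35/36)
obs 4: x=-3 → posterior Normal(-141/82, 35/41)
obs 5: x=7/2 → posterior Normal(-53/46, 35/46)

-53/46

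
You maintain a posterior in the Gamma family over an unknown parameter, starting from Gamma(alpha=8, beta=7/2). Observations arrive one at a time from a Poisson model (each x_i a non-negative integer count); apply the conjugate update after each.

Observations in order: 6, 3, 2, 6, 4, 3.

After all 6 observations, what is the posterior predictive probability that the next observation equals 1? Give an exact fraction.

obs 1: x=6 → posterior Gamma(14, 9/2)
obs 2: x=3 → posterior Gamma(17, 11/2)
obs 3: x=2 → posterior Gamma(19, 13/2)
obs 4: x=6 → posterior Gamma(25, 15/2)
obs 5: x=4 → posterior Gamma(29, 17/2)
obs 6: x=3 → posterior Gamma(32, 19/2)

5324700739896798248411451936354682810736704/42977062327514056734916195400155065458259861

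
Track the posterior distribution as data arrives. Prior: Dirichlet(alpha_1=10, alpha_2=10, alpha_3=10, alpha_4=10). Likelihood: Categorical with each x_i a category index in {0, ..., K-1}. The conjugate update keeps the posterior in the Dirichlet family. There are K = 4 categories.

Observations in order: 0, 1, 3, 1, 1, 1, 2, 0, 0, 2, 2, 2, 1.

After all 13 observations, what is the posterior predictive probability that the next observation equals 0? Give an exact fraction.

obs 1: x=0 → posterior Dirichlet(11, 10, 10, 10)
obs 2: x=1 → posterior Dirichlet(11, 11, 10, 10)
obs 3: x=3 → posterior Dirichlet(11, 11, 10, 11)
obs 4: x=1 → posterior Dirichlet(11, 12, 10, 11)
obs 5: x=1 → posterior Dirichlet(11, 13, 10, 11)
obs 6: x=1 → posterior Dirichlet(11, 14, 10, 11)
obs 7: x=2 → posterior Dirichlet(11, 14, 11, 11)
obs 8: x=0 → posterior Dirichlet(12, 14, 11, 11)
obs 9: x=0 → posterior Dirichlet(13, 14, 11, 11)
obs 10: x=2 → posterior Dirichlet(13, 14, 12, 11)
obs 11: x=2 → posterior Dirichlet(13, 14, 13, 11)
obs 12: x=2 → posterior Dirichlet(13, 14, 14, 11)
obs 13: x=1 → posterior Dirichlet(13, 15, 14, 11)

13/53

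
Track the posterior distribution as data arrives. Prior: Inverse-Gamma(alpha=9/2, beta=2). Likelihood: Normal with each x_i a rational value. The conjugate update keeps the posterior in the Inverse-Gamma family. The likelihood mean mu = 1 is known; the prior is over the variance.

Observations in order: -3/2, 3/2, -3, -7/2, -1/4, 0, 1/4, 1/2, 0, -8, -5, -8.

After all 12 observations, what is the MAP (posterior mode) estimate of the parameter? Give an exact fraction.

obs 1: x=-3/2 → posterior Inverse-Gamma(5, 41/8)
obs 2: x=3/2 → posterior Inverse-Gamma(11/2, 21/4)
obs 3: x=-3 → posterior Inverse-Gamma(6, 53/4)
obs 4: x=-7/2 → posterior Inverse-Gamma(13/2, 187/8)
obs 5: x=-1/4 → posterior Inverse-Gamma(7, 773/32)
obs 6: x=0 → posterior Inverse-Gamma(15/2, 789/32)
obs 7: x=1/4 → posterior Inverse-Gamma(8, 399/16)
obs 8: x=1/2 → posterior Inverse-Gamma(17/2, 401/16)
obs 9: x=0 → posterior Inverse-Gamma(9, 409/16)
obs 10: x=-8 → posterior Inverse-Gamma(19/2, 1057/16)
obs 11: x=-5 → posterior Inverse-Gamma(10, 1345/16)
obs 12: x=-8 → posterior Inverse-Gamma(21/2, 1993/16)

1993/184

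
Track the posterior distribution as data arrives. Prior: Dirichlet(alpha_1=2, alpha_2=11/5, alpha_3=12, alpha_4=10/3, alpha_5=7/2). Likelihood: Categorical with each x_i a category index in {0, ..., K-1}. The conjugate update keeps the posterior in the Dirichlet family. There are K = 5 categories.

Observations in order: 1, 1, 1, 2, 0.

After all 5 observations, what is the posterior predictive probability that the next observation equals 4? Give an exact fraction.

105/841

obs 1: x=1 → posterior Dirichlet(2, 16/5, 12, 10/3, 7/2)
obs 2: x=1 → posterior Dirichlet(2, 21/5, 12, 10/3, 7/2)
obs 3: x=1 → posterior Dirichlet(2, 26/5, 12, 10/3, 7/2)
obs 4: x=2 → posterior Dirichlet(2, 26/5, 13, 10/3, 7/2)
obs 5: x=0 → posterior Dirichlet(3, 26/5, 13, 10/3, 7/2)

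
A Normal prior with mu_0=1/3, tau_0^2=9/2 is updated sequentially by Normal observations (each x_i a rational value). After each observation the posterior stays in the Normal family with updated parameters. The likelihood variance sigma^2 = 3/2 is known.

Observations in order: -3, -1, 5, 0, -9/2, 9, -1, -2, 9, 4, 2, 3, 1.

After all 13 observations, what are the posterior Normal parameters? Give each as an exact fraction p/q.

mu_0=389/240, tau_0^2=9/80

obs 1: x=-3 → posterior Normal(-13/6, 9/8)
obs 2: x=-1 → posterior Normal(-5/3, 9/14)
obs 3: x=5 → posterior Normal(1/3, 9/20)
obs 4: x=0 → posterior Normal(10/39, 9/26)
obs 5: x=-9/2 → posterior Normal(-61/96, 9/32)
obs 6: x=9 → posterior Normal(101/114, 9/38)
obs 7: x=-1 → posterior Normal(83/132, 9/44)
obs 8: x=-2 → posterior Normal(47/150, 9/50)
obs 9: x=9 → posterior Normal(209/168, 9/56)
obs 10: x=4 → posterior Normal(281/186, 9/62)
obs 11: x=2 → posterior Normal(317/204, 9/68)
obs 12: x=3 → posterior Normal(371/222, 9/74)
obs 13: x=1 → posterior Normal(389/240, 9/80)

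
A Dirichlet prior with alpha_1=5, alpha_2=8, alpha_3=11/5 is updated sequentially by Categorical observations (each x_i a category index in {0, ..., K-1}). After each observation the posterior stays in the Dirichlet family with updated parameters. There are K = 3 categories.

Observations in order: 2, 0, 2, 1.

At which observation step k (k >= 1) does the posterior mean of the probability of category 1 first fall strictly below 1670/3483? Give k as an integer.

k = 2

obs 1: x=2 → posterior Dirichlet(5, 8, 16/5)
obs 2: x=0 → posterior Dirichlet(6, 8, 16/5)
obs 3: x=2 → posterior Dirichlet(6, 8, 21/5)
obs 4: x=1 → posterior Dirichlet(6, 9, 21/5)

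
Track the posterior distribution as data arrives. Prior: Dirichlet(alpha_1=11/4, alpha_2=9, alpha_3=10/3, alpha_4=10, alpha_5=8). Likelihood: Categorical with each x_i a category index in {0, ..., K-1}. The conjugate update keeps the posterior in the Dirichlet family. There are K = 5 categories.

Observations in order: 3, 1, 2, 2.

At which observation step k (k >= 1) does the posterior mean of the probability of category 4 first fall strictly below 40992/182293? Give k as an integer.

obs 1: x=3 → posterior Dirichlet(11/4, 9, 10/3, 11, 8)
obs 2: x=1 → posterior Dirichlet(11/4, 10, 10/3, 11, 8)
obs 3: x=2 → posterior Dirichlet(11/4, 10, 13/3, 11, 8)
obs 4: x=2 → posterior Dirichlet(11/4, 10, 16/3, 11, 8)

k = 3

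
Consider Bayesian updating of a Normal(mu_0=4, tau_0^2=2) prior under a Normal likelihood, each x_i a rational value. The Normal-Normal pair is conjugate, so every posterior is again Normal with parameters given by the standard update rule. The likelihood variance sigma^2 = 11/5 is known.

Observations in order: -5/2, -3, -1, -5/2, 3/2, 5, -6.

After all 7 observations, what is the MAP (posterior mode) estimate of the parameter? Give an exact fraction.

obs 1: x=-5/2 → posterior Normal(19/21, 22/21)
obs 2: x=-3 → posterior Normal(-11/31, 22/31)
obs 3: x=-1 → posterior Normal(-21/41, 22/41)
obs 4: x=-5/2 → posterior Normal(-46/51, 22/51)
obs 5: x=3/2 → posterior Normal(-31/61, 22/61)
obs 6: x=5 → posterior Normal(19/71, 22/71)
obs 7: x=-6 → posterior Normal(-41/81, 22/81)

-41/81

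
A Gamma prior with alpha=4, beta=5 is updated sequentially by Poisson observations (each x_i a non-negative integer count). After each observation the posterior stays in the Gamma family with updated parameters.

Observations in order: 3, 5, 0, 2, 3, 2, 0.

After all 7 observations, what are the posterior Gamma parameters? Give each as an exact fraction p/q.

obs 1: x=3 → posterior Gamma(7, 6)
obs 2: x=5 → posterior Gamma(12, 7)
obs 3: x=0 → posterior Gamma(12, 8)
obs 4: x=2 → posterior Gamma(14, 9)
obs 5: x=3 → posterior Gamma(17, 10)
obs 6: x=2 → posterior Gamma(19, 11)
obs 7: x=0 → posterior Gamma(19, 12)

alpha=19, beta=12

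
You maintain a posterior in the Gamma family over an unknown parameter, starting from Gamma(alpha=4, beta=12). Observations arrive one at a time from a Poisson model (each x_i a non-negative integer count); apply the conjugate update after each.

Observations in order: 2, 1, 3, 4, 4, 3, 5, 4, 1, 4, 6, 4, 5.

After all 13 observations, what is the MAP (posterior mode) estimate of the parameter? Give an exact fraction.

obs 1: x=2 → posterior Gamma(6, 13)
obs 2: x=1 → posterior Gamma(7, 14)
obs 3: x=3 → posterior Gamma(10, 15)
obs 4: x=4 → posterior Gamma(14, 16)
obs 5: x=4 → posterior Gamma(18, 17)
obs 6: x=3 → posterior Gamma(21, 18)
obs 7: x=5 → posterior Gamma(26, 19)
obs 8: x=4 → posterior Gamma(30, 20)
obs 9: x=1 → posterior Gamma(31, 21)
obs 10: x=4 → posterior Gamma(35, 22)
obs 11: x=6 → posterior Gamma(41, 23)
obs 12: x=4 → posterior Gamma(45, 24)
obs 13: x=5 → posterior Gamma(50, 25)

49/25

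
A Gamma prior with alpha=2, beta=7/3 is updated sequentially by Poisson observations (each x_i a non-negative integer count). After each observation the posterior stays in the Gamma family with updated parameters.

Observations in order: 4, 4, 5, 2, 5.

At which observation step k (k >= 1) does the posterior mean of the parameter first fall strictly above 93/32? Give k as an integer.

k = 5

obs 1: x=4 → posterior Gamma(6, 10/3)
obs 2: x=4 → posterior Gamma(10, 13/3)
obs 3: x=5 → posterior Gamma(15, 16/3)
obs 4: x=2 → posterior Gamma(17, 19/3)
obs 5: x=5 → posterior Gamma(22, 22/3)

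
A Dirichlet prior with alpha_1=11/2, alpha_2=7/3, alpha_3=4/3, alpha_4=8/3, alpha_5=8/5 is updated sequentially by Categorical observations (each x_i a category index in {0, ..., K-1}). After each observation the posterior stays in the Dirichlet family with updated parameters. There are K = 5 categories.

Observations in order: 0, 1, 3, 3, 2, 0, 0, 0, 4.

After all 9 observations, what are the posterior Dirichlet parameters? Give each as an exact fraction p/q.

obs 1: x=0 → posterior Dirichlet(13/2, 7/3, 4/3, 8/3, 8/5)
obs 2: x=1 → posterior Dirichlet(13/2, 10/3, 4/3, 8/3, 8/5)
obs 3: x=3 → posterior Dirichlet(13/2, 10/3, 4/3, 11/3, 8/5)
obs 4: x=3 → posterior Dirichlet(13/2, 10/3, 4/3, 14/3, 8/5)
obs 5: x=2 → posterior Dirichlet(13/2, 10/3, 7/3, 14/3, 8/5)
obs 6: x=0 → posterior Dirichlet(15/2, 10/3, 7/3, 14/3, 8/5)
obs 7: x=0 → posterior Dirichlet(17/2, 10/3, 7/3, 14/3, 8/5)
obs 8: x=0 → posterior Dirichlet(19/2, 10/3, 7/3, 14/3, 8/5)
obs 9: x=4 → posterior Dirichlet(19/2, 10/3, 7/3, 14/3, 13/5)

alpha_1=19/2, alpha_2=10/3, alpha_3=7/3, alpha_4=14/3, alpha_5=13/5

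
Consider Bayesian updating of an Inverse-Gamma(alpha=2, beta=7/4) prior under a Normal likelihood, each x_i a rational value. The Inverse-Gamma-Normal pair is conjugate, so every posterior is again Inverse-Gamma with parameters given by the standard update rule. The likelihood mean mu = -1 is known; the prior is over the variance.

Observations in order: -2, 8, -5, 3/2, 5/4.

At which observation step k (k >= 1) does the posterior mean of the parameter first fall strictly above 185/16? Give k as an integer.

obs 1: x=-2 → posterior Inverse-Gamma(5/2, 9/4)
obs 2: x=8 → posterior Inverse-Gamma(3, 171/4)
obs 3: x=-5 → posterior Inverse-Gamma(7/2, 203/4)
obs 4: x=3/2 → posterior Inverse-Gamma(4, 431/8)
obs 5: x=5/4 → posterior Inverse-Gamma(9/2, 1805/32)

k = 2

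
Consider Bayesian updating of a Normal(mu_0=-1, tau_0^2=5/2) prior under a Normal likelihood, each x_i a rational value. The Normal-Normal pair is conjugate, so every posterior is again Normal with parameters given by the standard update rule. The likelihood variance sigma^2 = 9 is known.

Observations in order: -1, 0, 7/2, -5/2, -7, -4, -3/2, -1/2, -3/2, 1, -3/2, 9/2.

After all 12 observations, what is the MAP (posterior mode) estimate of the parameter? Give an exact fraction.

-47/52

obs 1: x=-1 → posterior Normal(-1, 45/23)
obs 2: x=0 → posterior Normal(-23/28, 45/28)
obs 3: x=7/2 → posterior Normal(-1/6, 15/11)
obs 4: x=-5/2 → posterior Normal(-9/19, 45/38)
obs 5: x=-7 → posterior Normal(-53/43, 45/43)
obs 6: x=-4 → posterior Normal(-73/48, 15/16)
obs 7: x=-3/2 → posterior Normal(-161/106, 45/53)
obs 8: x=-1/2 → posterior Normal(-83/58, 45/58)
obs 9: x=-3/2 → posterior Normal(-181/126, 5/7)
obs 10: x=1 → posterior Normal(-171/136, 45/68)
obs 11: x=-3/2 → posterior Normal(-93/73, 45/73)
obs 12: x=9/2 → posterior Normal(-47/52, 15/26)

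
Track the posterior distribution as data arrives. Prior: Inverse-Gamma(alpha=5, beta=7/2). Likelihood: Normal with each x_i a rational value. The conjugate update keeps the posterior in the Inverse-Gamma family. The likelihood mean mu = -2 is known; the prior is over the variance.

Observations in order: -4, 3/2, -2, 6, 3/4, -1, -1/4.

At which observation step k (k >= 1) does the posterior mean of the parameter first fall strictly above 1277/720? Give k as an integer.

k = 2

obs 1: x=-4 → posterior Inverse-Gamma(11/2, 11/2)
obs 2: x=3/2 → posterior Inverse-Gamma(6, 93/8)
obs 3: x=-2 → posterior Inverse-Gamma(13/2, 93/8)
obs 4: x=6 → posterior Inverse-Gamma(7, 349/8)
obs 5: x=3/4 → posterior Inverse-Gamma(15/2, 1517/32)
obs 6: x=-1 → posterior Inverse-Gamma(8, 1533/32)
obs 7: x=-1/4 → posterior Inverse-Gamma(17/2, 791/16)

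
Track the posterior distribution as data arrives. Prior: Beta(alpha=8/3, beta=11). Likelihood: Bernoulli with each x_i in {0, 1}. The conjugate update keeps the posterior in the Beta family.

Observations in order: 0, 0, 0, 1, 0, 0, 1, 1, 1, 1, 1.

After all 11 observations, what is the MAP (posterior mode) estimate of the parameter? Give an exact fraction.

23/68

obs 1: x=0 → posterior Beta(8/3, 12)
obs 2: x=0 → posterior Beta(8/3, 13)
obs 3: x=0 → posterior Beta(8/3, 14)
obs 4: x=1 → posterior Beta(11/3, 14)
obs 5: x=0 → posterior Beta(11/3, 15)
obs 6: x=0 → posterior Beta(11/3, 16)
obs 7: x=1 → posterior Beta(14/3, 16)
obs 8: x=1 → posterior Beta(17/3, 16)
obs 9: x=1 → posterior Beta(20/3, 16)
obs 10: x=1 → posterior Beta(23/3, 16)
obs 11: x=1 → posterior Beta(26/3, 16)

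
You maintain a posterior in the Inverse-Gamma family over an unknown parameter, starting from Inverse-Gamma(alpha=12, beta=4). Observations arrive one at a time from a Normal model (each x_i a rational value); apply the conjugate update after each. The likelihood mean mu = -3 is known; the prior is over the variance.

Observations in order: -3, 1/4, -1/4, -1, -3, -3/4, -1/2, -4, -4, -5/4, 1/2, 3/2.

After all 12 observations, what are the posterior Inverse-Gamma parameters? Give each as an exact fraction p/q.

alpha=18, beta=79/2

obs 1: x=-3 → posterior Inverse-Gamma(25/2, 4)
obs 2: x=1/4 → posterior Inverse-Gamma(13, 297/32)
obs 3: x=-1/4 → posterior Inverse-Gamma(27/2, 209/16)
obs 4: x=-1 → posterior Inverse-Gamma(14, 241/16)
obs 5: x=-3 → posterior Inverse-Gamma(29/2, 241/16)
obs 6: x=-3/4 → posterior Inverse-Gamma(15, 563/32)
obs 7: x=-1/2 → posterior Inverse-Gamma(31/2, 663/32)
obs 8: x=-4 → posterior Inverse-Gamma(16, 679/32)
obs 9: x=-4 → posterior Inverse-Gamma(33/2, 695/32)
obs 10: x=-5/4 → posterior Inverse-Gamma(17, 93/4)
obs 11: x=1/2 → posterior Inverse-Gamma(35/2, 235/8)
obs 12: x=3/2 → posterior Inverse-Gamma(18, 79/2)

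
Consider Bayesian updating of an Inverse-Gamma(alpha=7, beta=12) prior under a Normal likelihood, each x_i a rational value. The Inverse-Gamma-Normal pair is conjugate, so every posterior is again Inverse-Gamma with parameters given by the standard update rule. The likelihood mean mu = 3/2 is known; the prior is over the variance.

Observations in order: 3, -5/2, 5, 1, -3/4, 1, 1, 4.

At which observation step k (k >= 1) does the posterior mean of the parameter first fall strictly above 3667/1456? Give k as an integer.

k = 2

obs 1: x=3 → posterior Inverse-Gamma(15/2, 105/8)
obs 2: x=-5/2 → posterior Inverse-Gamma(8, 169/8)
obs 3: x=5 → posterior Inverse-Gamma(17/2, 109/4)
obs 4: x=1 → posterior Inverse-Gamma(9, 219/8)
obs 5: x=-3/4 → posterior Inverse-Gamma(19/2, 957/32)
obs 6: x=1 → posterior Inverse-Gamma(10, 961/32)
obs 7: x=1 → posterior Inverse-Gamma(21/2, 965/32)
obs 8: x=4 → posterior Inverse-Gamma(11, 1065/32)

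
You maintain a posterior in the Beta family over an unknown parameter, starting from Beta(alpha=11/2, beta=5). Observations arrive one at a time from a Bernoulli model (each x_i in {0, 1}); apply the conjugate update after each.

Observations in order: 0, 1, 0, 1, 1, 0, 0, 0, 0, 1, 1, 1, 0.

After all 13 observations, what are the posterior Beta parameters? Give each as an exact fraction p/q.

alpha=23/2, beta=12

obs 1: x=0 → posterior Beta(11/2, 6)
obs 2: x=1 → posterior Beta(13/2, 6)
obs 3: x=0 → posterior Beta(13/2, 7)
obs 4: x=1 → posterior Beta(15/2, 7)
obs 5: x=1 → posterior Beta(17/2, 7)
obs 6: x=0 → posterior Beta(17/2, 8)
obs 7: x=0 → posterior Beta(17/2, 9)
obs 8: x=0 → posterior Beta(17/2, 10)
obs 9: x=0 → posterior Beta(17/2, 11)
obs 10: x=1 → posterior Beta(19/2, 11)
obs 11: x=1 → posterior Beta(21/2, 11)
obs 12: x=1 → posterior Beta(23/2, 11)
obs 13: x=0 → posterior Beta(23/2, 12)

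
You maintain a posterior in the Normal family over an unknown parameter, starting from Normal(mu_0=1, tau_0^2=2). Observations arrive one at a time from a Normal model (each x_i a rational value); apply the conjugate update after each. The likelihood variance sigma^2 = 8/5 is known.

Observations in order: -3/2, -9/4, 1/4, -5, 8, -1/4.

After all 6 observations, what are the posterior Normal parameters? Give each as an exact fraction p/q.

obs 1: x=-3/2 → posterior Normal(-7/18, 8/9)
obs 2: x=-9/4 → posterior Normal(-59/56, 4/7)
obs 3: x=1/4 → posterior Normal(-27/38, 8/19)
obs 4: x=-5 → posterior Normal(-77/48, 1/3)
obs 5: x=8 → posterior Normal(3/58, 8/29)
obs 6: x=-1/4 → posterior Normal(1/136, 4/17)

mu_0=1/136, tau_0^2=4/17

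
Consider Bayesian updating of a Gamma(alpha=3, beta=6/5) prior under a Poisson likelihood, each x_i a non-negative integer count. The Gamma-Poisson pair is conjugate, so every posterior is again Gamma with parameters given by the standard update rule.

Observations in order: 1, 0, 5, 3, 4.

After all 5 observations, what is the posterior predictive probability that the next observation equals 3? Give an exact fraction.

1545774133712768685635522125/7735818598867901659628961792

obs 1: x=1 → posterior Gamma(4, 11/5)
obs 2: x=0 → posterior Gamma(4, 16/5)
obs 3: x=5 → posterior Gamma(9, 21/5)
obs 4: x=3 → posterior Gamma(12, 26/5)
obs 5: x=4 → posterior Gamma(16, 31/5)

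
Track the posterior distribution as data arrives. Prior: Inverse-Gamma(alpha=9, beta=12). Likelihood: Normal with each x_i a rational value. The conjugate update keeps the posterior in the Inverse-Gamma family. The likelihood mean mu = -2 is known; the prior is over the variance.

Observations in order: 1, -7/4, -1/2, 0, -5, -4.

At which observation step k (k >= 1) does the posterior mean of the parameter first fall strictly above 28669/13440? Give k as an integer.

k = 5

obs 1: x=1 → posterior Inverse-Gamma(19/2, 33/2)
obs 2: x=-7/4 → posterior Inverse-Gamma(10, 529/32)
obs 3: x=-1/2 → posterior Inverse-Gamma(21/2, 565/32)
obs 4: x=0 → posterior Inverse-Gamma(11, 629/32)
obs 5: x=-5 → posterior Inverse-Gamma(23/2, 773/32)
obs 6: x=-4 → posterior Inverse-Gamma(12, 837/32)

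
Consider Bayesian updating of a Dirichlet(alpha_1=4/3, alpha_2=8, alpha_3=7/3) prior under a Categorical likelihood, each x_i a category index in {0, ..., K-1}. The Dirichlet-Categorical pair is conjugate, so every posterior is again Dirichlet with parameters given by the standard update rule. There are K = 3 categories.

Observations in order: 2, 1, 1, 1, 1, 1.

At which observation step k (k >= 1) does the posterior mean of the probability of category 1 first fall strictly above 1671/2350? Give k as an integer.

k = 5

obs 1: x=2 → posterior Dirichlet(4/3, 8, 10/3)
obs 2: x=1 → posterior Dirichlet(4/3, 9, 10/3)
obs 3: x=1 → posterior Dirichlet(4/3, 10, 10/3)
obs 4: x=1 → posterior Dirichlet(4/3, 11, 10/3)
obs 5: x=1 → posterior Dirichlet(4/3, 12, 10/3)
obs 6: x=1 → posterior Dirichlet(4/3, 13, 10/3)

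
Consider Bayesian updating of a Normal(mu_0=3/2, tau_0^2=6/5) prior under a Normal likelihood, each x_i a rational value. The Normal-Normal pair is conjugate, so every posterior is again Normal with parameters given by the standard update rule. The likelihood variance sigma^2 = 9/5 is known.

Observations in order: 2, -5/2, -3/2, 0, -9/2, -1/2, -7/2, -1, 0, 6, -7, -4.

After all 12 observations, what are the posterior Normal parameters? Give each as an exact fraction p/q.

obs 1: x=2 → posterior Normal(17/10, 18/25)
obs 2: x=-5/2 → posterior Normal(1/2, 18/35)
obs 3: x=-3/2 → posterior Normal(1/18, 2/5)
obs 4: x=0 → posterior Normal(1/22, 18/55)
obs 5: x=-9/2 → posterior Normal(-17/26, 18/65)
obs 6: x=-1/2 → posterior Normal(-19/30, 6/25)
obs 7: x=-7/2 → posterior Normal(-33/34, 18/85)
obs 8: x=-1 → posterior Normal(-37/38, 18/95)
obs 9: x=0 → posterior Normal(-37/42, 6/35)
obs 10: x=6 → posterior Normal(-13/46, 18/115)
obs 11: x=-7 → posterior Normal(-41/50, 18/125)
obs 12: x=-4 → posterior Normal(-19/18, 2/15)

mu_0=-19/18, tau_0^2=2/15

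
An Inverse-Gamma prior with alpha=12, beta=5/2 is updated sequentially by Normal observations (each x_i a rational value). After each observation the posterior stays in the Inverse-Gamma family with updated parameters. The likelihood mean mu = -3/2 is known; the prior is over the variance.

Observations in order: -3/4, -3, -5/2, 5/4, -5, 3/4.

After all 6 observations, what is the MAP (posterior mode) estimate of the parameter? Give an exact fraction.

539/512

obs 1: x=-3/4 → posterior Inverse-Gamma(25/2, 89/32)
obs 2: x=-3 → posterior Inverse-Gamma(13, 125/32)
obs 3: x=-5/2 → posterior Inverse-Gamma(27/2, 141/32)
obs 4: x=5/4 → posterior Inverse-Gamma(14, 131/16)
obs 5: x=-5 → posterior Inverse-Gamma(29/2, 229/16)
obs 6: x=3/4 → posterior Inverse-Gamma(15, 539/32)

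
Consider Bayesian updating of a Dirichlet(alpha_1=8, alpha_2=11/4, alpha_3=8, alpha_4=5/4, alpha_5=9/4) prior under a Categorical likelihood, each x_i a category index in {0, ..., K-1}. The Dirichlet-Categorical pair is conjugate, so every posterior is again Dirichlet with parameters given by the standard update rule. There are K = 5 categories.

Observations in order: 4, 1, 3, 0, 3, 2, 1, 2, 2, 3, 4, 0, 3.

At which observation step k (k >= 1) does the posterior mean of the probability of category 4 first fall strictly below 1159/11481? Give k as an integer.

obs 1: x=4 → posterior Dirichlet(8, 11/4, 8, 5/4, 13/4)
obs 2: x=1 → posterior Dirichlet(8, 15/4, 8, 5/4, 13/4)
obs 3: x=3 → posterior Dirichlet(8, 15/4, 8, 9/4, 13/4)
obs 4: x=0 → posterior Dirichlet(9, 15/4, 8, 9/4, 13/4)
obs 5: x=3 → posterior Dirichlet(9, 15/4, 8, 13/4, 13/4)
obs 6: x=2 → posterior Dirichlet(9, 15/4, 9, 13/4, 13/4)
obs 7: x=1 → posterior Dirichlet(9, 19/4, 9, 13/4, 13/4)
obs 8: x=2 → posterior Dirichlet(9, 19/4, 10, 13/4, 13/4)
obs 9: x=2 → posterior Dirichlet(9, 19/4, 11, 13/4, 13/4)
obs 10: x=3 → posterior Dirichlet(9, 19/4, 11, 17/4, 13/4)
obs 11: x=4 → posterior Dirichlet(9, 19/4, 11, 17/4, 17/4)
obs 12: x=0 → posterior Dirichlet(10, 19/4, 11, 17/4, 17/4)
obs 13: x=3 → posterior Dirichlet(10, 19/4, 11, 21/4, 17/4)

k = 10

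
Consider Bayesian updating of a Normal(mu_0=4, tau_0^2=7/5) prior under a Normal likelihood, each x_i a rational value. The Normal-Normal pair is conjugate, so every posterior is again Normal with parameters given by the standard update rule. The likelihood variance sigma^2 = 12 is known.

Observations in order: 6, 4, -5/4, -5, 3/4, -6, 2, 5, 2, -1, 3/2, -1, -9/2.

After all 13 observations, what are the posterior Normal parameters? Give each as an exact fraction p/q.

mu_0=515/302, tau_0^2=84/151

obs 1: x=6 → posterior Normal(282/67, 84/67)
obs 2: x=4 → posterior Normal(155/37, 42/37)
obs 3: x=-5/4 → posterior Normal(1205/324, 28/27)
obs 4: x=-5 → posterior Normal(1065/352, 21/22)
obs 5: x=3/4 → posterior Normal(543/190, 84/95)
obs 6: x=-6 → posterior Normal(9/4, 14/17)
obs 7: x=2 → posterior Normal(487/218, 84/109)
obs 8: x=5 → posterior Normal(557/232, 21/29)
obs 9: x=2 → posterior Normal(195/82, 28/41)
obs 10: x=-1 → posterior Normal(571/260, 42/65)
obs 11: x=3/2 → posterior Normal(296/137, 84/137)
obs 12: x=-1 → posterior Normal(289/144, 7/12)
obs 13: x=-9/2 → posterior Normal(515/302, 84/151)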